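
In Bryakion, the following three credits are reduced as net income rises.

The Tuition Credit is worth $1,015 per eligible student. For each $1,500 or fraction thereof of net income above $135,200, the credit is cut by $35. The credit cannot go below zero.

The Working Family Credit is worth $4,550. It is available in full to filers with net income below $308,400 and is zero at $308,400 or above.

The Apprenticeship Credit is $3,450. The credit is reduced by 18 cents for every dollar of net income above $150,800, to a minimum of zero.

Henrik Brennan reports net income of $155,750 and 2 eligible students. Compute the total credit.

$8,649

Tuition Credit: base = 2 × $1,015 = $2,030. income exceeds $135,200 by $20,550, which is 14 full-or-partial $1,500 increments; reduction = 14 × $35 = $490, leaving $1,540.
Working Family Credit: $155,750 is below the $308,400 cutoff, so the full $4,550 applies.
Apprenticeship Credit: 18% of the $4,950 excess over $150,800 is $891; credit = $3,450 − $891 = $2,559.
Total: $1,540 + $4,550 + $2,559 = $8,649.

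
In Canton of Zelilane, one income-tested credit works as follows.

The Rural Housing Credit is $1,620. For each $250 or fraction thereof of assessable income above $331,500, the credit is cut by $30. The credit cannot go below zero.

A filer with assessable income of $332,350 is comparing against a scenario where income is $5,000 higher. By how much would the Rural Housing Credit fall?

At $332,350 — income exceeds $331,500 by $850, which is 4 full-or-partial $250 increments; reduction = 4 × $30 = $120, leaving $1,500.
At $337,350 — income exceeds $331,500 by $5,850, which is 24 full-or-partial $250 increments; reduction = 24 × $30 = $720, leaving $900.
Lost: $1,500 − $900 = $600.

$600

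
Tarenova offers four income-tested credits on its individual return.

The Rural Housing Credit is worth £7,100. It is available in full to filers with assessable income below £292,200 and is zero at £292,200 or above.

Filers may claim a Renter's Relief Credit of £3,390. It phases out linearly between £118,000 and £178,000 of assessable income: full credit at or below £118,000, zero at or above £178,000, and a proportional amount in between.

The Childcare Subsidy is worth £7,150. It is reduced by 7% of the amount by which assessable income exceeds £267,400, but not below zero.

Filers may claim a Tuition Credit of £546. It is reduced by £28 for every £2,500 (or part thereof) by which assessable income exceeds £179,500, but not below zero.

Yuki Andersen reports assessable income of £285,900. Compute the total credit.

Rural Housing Credit: £285,900 is below the £292,200 cutoff, so the full £7,100 applies.
Renter's Relief Credit: £285,900 is at or above £178,000, so the credit is £0.
Childcare Subsidy: 7% of the £18,500 excess over £267,400 is £1,295; credit = £7,150 − £1,295 = £5,855.
Tuition Credit: income exceeds £179,500 by £106,400 → 43 increments × £28 = £1,204 ≥ base, so the credit is £0.
Total: £7,100 + £0 + £5,855 + £0 = £12,955.

£12,955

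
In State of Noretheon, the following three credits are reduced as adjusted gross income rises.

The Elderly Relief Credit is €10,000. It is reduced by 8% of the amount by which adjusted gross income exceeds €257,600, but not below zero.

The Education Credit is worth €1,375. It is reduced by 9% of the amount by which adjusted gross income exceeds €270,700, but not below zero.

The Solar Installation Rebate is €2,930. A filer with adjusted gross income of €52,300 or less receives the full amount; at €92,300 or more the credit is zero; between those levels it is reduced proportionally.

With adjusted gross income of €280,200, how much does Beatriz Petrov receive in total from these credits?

Elderly Relief Credit: 8% of the €22,600 excess over €257,600 is €1,808; credit = €10,000 − €1,808 = €8,192.
Education Credit: 9% of the €9,500 excess over €270,700 is €855; credit = €1,375 − €855 = €520.
Solar Installation Rebate: €280,200 is at or above €92,300, so the credit is €0.
Total: €8,192 + €520 + €0 = €8,712.

€8,712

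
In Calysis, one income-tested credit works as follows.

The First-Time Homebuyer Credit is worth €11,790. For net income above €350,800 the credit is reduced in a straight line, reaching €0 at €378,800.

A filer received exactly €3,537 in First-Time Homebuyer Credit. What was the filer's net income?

€370,400

€3,537 is 3,537/11,790 of the full €11,790, so 8,253/11,790 of the €28,000 range has been used: income = €350,800 + €28,000 × 8,253/11,790 = €370,400.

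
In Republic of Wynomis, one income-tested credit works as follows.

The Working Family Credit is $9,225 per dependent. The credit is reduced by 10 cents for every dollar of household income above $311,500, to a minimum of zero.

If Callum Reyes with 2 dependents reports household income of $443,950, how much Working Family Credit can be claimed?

Working Family Credit: base = 2 × $9,225 = $18,450. 10% of the $132,450 excess over $311,500 is $13,245; credit = $18,450 − $13,245 = $5,205.

$5,205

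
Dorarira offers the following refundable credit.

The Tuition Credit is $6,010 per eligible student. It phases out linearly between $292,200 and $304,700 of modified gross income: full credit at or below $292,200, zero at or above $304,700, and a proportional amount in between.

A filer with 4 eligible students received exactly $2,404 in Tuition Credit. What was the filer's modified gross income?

Full credit = 4 × $6,010 = $24,040.
$2,404 is 2,404/24,040 of the full $24,040, so 21,636/24,040 of the $12,500 range has been used: income = $292,200 + $12,500 × 21,636/24,040 = $303,450.

$303,450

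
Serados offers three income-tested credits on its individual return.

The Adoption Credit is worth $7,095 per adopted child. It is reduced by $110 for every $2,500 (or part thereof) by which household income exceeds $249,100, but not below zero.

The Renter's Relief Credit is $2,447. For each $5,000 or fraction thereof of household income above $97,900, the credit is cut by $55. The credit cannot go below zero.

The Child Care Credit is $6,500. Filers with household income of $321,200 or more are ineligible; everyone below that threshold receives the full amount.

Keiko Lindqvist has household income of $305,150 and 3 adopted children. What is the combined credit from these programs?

$25,392

Adoption Credit: base = 3 × $7,095 = $21,285. income exceeds $249,100 by $56,050, which is 23 full-or-partial $2,500 increments; reduction = 23 × $110 = $2,530, leaving $18,755.
Renter's Relief Credit: income exceeds $97,900 by $207,250, which is 42 full-or-partial $5,000 increments; reduction = 42 × $55 = $2,310, leaving $137.
Child Care Credit: $305,150 is below the $321,200 cutoff, so the full $6,500 applies.
Total: $18,755 + $137 + $6,500 = $25,392.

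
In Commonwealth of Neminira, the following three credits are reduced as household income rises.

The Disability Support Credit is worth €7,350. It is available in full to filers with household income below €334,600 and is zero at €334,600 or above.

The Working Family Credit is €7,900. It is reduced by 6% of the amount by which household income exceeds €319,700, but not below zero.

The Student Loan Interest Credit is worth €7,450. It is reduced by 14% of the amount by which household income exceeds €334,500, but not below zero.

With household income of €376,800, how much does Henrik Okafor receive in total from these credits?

Disability Support Credit: €376,800 meets or exceeds the €334,600 cutoff, so the credit is €0.
Working Family Credit: 6% of the €57,100 excess over €319,700 is €3,426; credit = €7,900 − €3,426 = €4,474.
Student Loan Interest Credit: 14% of the €42,300 excess over €334,500 is €5,922; credit = €7,450 − €5,922 = €1,528.
Total: €0 + €4,474 + €1,528 = €6,002.

€6,002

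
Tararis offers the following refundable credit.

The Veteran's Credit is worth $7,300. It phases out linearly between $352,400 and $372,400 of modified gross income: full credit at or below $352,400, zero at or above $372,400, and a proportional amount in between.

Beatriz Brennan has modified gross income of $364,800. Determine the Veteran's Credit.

$2,774

Veteran's Credit: $364,800 is $12,400 into a $20,000 phase-out range, leaving 7,600/20,000 of the credit: $7,300 × 7,600/20,000 = $2,774.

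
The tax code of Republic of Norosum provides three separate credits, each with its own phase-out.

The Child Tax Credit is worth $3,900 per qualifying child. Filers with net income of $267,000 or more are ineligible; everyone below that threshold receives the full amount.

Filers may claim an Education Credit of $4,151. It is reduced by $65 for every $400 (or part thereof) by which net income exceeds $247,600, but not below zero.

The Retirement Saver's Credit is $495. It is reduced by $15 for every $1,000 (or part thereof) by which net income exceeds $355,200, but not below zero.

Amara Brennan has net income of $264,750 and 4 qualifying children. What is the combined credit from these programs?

Child Tax Credit: base = 4 × $3,900 = $15,600. $264,750 is below the $267,000 cutoff, so the full $15,600 applies.
Education Credit: income exceeds $247,600 by $17,150, which is 43 full-or-partial $400 increments; reduction = 43 × $65 = $2,795, leaving $1,356.
Retirement Saver's Credit: $264,750 is at or below the $355,200 threshold, so the full $495 applies.
Total: $15,600 + $1,356 + $495 = $17,451.

$17,451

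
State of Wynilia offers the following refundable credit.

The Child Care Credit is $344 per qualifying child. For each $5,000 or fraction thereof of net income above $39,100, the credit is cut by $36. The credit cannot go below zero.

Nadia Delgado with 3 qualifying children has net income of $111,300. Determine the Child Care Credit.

Child Care Credit: base = 3 × $344 = $1,032. income exceeds $39,100 by $72,200, which is 15 full-or-partial $5,000 increments; reduction = 15 × $36 = $540, leaving $492.

$492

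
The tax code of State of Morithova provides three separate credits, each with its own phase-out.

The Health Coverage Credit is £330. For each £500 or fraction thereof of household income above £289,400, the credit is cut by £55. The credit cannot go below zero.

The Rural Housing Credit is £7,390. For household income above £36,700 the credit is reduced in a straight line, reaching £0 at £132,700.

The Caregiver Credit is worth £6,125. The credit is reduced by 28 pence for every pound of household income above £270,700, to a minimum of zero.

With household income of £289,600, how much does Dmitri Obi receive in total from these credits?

Health Coverage Credit: income exceeds £289,400 by £200, which is 1 full-or-partial £500 increment; reduction = 1 × £55 = £55, leaving £275.
Rural Housing Credit: £289,600 is at or above £132,700, so the credit is £0.
Caregiver Credit: 28% of the £18,900 excess over £270,700 is £5,292; credit = £6,125 − £5,292 = £833.
Total: £275 + £0 + £833 = £1,108.

£1,108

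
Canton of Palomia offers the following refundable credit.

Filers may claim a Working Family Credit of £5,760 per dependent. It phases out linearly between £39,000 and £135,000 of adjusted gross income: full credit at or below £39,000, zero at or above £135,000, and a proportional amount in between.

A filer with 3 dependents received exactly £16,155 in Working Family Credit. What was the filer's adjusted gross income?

£45,250

Full credit = 3 × £5,760 = £17,280.
£16,155 is 16,155/17,280 of the full £17,280, so 1,125/17,280 of the £96,000 range has been used: income = £39,000 + £96,000 × 1,125/17,280 = £45,250.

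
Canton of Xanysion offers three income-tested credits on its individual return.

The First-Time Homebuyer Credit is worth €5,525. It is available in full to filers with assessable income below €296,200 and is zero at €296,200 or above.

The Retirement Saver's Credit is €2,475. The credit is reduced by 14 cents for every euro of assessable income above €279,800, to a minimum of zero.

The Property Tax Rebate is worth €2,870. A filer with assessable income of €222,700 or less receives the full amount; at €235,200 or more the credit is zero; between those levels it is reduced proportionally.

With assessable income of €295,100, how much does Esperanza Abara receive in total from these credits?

First-Time Homebuyer Credit: €295,100 is below the €296,200 cutoff, so the full €5,525 applies.
Retirement Saver's Credit: 14% of the €15,300 excess over €279,800 is €2,142; credit = €2,475 − €2,142 = €333.
Property Tax Rebate: €295,100 is at or above €235,200, so the credit is €0.
Total: €5,525 + €333 + €0 = €5,858.

€5,858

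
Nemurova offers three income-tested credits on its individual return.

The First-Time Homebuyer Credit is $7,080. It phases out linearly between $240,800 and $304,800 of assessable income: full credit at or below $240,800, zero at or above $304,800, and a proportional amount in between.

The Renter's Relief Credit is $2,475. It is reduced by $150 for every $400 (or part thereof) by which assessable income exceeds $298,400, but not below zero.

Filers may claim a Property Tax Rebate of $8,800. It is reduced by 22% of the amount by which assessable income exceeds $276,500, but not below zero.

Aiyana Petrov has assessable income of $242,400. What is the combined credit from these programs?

$18,178

First-Time Homebuyer Credit: $242,400 is $1,600 into a $64,000 phase-out range, leaving 62,400/64,000 of the credit: $7,080 × 62,400/64,000 = $6,903.
Renter's Relief Credit: $242,400 is at or below the $298,400 threshold, so the full $2,475 applies.
Property Tax Rebate: $242,400 is at or below the $276,500 threshold, so the full $8,800 applies.
Total: $6,903 + $2,475 + $8,800 = $18,178.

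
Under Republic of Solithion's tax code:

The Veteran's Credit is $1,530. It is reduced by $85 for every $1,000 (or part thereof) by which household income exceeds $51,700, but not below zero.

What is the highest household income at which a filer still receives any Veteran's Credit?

After 17 increments the reduction is 17 × $85 = $1,445, leaving $85; one more increment wipes it out. Increment 17 ends at excess 17 × $1,000 = $17,000, so the highest qualifying income is $51,700 + $17,000 = $68,700.

$68,700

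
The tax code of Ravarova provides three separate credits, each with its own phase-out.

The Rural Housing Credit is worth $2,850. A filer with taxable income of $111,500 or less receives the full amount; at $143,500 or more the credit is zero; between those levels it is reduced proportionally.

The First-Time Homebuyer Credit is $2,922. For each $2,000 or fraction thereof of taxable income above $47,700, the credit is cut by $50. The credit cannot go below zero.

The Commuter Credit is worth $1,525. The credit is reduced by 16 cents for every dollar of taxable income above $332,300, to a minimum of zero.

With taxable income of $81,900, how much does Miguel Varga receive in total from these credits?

Rural Housing Credit: $81,900 is at or below the $111,500 threshold, so the full $2,850 applies.
First-Time Homebuyer Credit: income exceeds $47,700 by $34,200, which is 18 full-or-partial $2,000 increments; reduction = 18 × $50 = $900, leaving $2,022.
Commuter Credit: $81,900 is at or below the $332,300 threshold, so the full $1,525 applies.
Total: $2,850 + $2,022 + $1,525 = $6,397.

$6,397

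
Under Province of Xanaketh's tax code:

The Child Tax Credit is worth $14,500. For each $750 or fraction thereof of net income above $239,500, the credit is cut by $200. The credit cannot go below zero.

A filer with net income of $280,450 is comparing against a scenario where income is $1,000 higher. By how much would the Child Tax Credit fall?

At $280,450 — income exceeds $239,500 by $40,950, which is 55 full-or-partial $750 increments; reduction = 55 × $200 = $11,000, leaving $3,500.
At $281,450 — income exceeds $239,500 by $41,950, which is 56 full-or-partial $750 increments; reduction = 56 × $200 = $11,200, leaving $3,300.
Lost: $3,500 − $3,300 = $200.

$200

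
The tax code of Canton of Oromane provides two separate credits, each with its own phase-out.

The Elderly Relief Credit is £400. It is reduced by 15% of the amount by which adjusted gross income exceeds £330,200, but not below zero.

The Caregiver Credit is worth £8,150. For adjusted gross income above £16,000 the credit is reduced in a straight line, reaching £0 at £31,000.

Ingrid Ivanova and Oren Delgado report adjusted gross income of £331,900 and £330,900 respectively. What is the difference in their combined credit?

Ingrid (£331,900): Elderly Relief Credit: 15% of the £1,700 excess over £330,200 is £255; credit = £400 − £255 = £145. Caregiver Credit: £331,900 is at or above £31,000, so the credit is £0. total £145 + £0 = £145
Oren (£330,900): Elderly Relief Credit: 15% of the £700 excess over £330,200 is £105; credit = £400 − £105 = £295. Caregiver Credit: £330,900 is at or above £31,000, so the credit is £0. total £295 + £0 = £295
Difference: |£145 − £295| = £150.

£150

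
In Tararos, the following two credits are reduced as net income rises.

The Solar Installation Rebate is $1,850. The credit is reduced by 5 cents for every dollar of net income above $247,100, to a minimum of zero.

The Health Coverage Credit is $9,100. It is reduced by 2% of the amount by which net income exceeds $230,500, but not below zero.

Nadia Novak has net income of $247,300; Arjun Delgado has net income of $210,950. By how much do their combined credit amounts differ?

$346

Nadia ($247,300): Solar Installation Rebate: 5% of the $200 excess over $247,100 is $10; credit = $1,850 − $10 = $1,840. Health Coverage Credit: 2% of the $16,800 excess over $230,500 is $336; credit = $9,100 − $336 = $8,764. total $1,840 + $8,764 = $10,604
Arjun ($210,950): Solar Installation Rebate: $210,950 is at or below the $247,100 threshold, so the full $1,850 applies. Health Coverage Credit: $210,950 is at or below the $230,500 threshold, so the full $9,100 applies. total $1,850 + $9,100 = $10,950
Difference: |$10,604 − $10,950| = $346.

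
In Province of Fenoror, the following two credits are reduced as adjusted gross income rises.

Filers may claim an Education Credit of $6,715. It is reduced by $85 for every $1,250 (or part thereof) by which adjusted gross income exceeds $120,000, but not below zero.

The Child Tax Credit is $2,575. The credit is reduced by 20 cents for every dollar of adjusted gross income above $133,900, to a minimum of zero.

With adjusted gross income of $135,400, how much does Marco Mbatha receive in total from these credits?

$7,885

Education Credit: income exceeds $120,000 by $15,400, which is 13 full-or-partial $1,250 increments; reduction = 13 × $85 = $1,105, leaving $5,610.
Child Tax Credit: 20% of the $1,500 excess over $133,900 is $300; credit = $2,575 − $300 = $2,275.
Total: $5,610 + $2,275 = $7,885.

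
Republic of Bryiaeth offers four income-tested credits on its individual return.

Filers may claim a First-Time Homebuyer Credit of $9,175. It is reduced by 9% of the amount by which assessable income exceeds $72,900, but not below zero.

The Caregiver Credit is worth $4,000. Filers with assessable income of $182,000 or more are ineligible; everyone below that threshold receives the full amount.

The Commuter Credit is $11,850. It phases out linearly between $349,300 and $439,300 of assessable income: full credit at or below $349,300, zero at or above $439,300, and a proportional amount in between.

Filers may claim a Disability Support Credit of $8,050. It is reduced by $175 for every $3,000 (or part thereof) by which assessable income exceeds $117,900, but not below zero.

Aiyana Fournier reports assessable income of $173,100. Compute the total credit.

$20,732

First-Time Homebuyer Credit: 9% of the $100,200 excess over $72,900 is $9,018; credit = $9,175 − $9,018 = $157.
Caregiver Credit: $173,100 is below the $182,000 cutoff, so the full $4,000 applies.
Commuter Credit: $173,100 is at or below the $349,300 threshold, so the full $11,850 applies.
Disability Support Credit: income exceeds $117,900 by $55,200, which is 19 full-or-partial $3,000 increments; reduction = 19 × $175 = $3,325, leaving $4,725.
Total: $157 + $4,000 + $11,850 + $4,725 = $20,732.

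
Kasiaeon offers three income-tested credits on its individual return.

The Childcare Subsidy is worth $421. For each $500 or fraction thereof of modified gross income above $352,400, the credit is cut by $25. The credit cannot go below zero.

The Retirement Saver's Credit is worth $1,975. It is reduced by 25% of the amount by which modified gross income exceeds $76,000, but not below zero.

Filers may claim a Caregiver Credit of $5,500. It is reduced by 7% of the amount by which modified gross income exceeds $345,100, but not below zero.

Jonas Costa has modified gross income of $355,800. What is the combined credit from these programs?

$4,997

Childcare Subsidy: income exceeds $352,400 by $3,400, which is 7 full-or-partial $500 increments; reduction = 7 × $25 = $175, leaving $246.
Retirement Saver's Credit: 25% of the $279,800 excess over $76,000 is $69,950 ≥ base, so the credit is $0.
Caregiver Credit: 7% of the $10,700 excess over $345,100 is $749; credit = $5,500 − $749 = $4,751.
Total: $246 + $0 + $4,751 = $4,997.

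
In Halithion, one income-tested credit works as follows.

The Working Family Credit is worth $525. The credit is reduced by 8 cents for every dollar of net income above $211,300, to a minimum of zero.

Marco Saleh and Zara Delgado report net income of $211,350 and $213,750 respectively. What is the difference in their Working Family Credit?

Marco ($211,350): Working Family Credit: 8% of the $50 excess over $211,300 is $4; credit = $525 − $4 = $521.
Zara ($213,750): Working Family Credit: 8% of the $2,450 excess over $211,300 is $196; credit = $525 − $196 = $329.
Difference: |$521 − $329| = $192.

$192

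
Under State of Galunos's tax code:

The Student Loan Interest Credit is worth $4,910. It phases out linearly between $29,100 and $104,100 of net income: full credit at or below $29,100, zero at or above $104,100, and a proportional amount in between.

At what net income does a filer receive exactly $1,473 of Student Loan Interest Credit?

$81,600

$1,473 is 1,473/4,910 of the full $4,910, so 3,437/4,910 of the $75,000 range has been used: income = $29,100 + $75,000 × 3,437/4,910 = $81,600.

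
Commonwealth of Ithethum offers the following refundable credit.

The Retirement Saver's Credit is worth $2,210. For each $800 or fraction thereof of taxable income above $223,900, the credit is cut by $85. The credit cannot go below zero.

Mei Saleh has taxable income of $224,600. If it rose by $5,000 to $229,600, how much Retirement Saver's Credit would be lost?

At $224,600 — income exceeds $223,900 by $700, which is 1 full-or-partial $800 increment; reduction = 1 × $85 = $85, leaving $2,125.
At $229,600 — income exceeds $223,900 by $5,700, which is 8 full-or-partial $800 increments; reduction = 8 × $85 = $680, leaving $1,530.
Lost: $2,125 − $1,530 = $595.

$595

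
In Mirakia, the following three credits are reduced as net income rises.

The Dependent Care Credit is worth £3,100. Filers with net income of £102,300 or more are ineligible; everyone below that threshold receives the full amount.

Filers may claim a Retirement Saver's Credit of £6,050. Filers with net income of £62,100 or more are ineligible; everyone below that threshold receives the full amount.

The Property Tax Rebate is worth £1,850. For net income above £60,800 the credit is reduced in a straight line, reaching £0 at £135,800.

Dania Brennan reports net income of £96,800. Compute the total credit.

£4,062

Dependent Care Credit: £96,800 is below the £102,300 cutoff, so the full £3,100 applies.
Retirement Saver's Credit: £96,800 meets or exceeds the £62,100 cutoff, so the credit is £0.
Property Tax Rebate: £96,800 is £36,000 into a £75,000 phase-out range, leaving 39,000/75,000 of the credit: £1,850 × 39,000/75,000 = £962.
Total: £3,100 + £0 + £962 = £4,062.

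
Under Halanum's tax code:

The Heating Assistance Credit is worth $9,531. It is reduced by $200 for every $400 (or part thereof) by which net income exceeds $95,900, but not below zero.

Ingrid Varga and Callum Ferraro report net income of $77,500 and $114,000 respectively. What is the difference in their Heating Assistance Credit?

$9,200

Ingrid ($77,500): Heating Assistance Credit: $77,500 is at or below the $95,900 threshold, so the full $9,531 applies.
Callum ($114,000): Heating Assistance Credit: income exceeds $95,900 by $18,100, which is 46 full-or-partial $400 increments; reduction = 46 × $200 = $9,200, leaving $331.
Difference: |$9,531 − $331| = $9,200.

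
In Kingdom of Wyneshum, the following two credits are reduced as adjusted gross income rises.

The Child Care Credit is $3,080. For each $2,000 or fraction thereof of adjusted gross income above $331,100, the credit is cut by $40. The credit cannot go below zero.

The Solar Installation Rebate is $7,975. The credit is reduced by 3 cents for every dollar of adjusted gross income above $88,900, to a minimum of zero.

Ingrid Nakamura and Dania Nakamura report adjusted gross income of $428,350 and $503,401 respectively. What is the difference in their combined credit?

$1,120

Ingrid ($428,350): Child Care Credit: income exceeds $331,100 by $97,250, which is 49 full-or-partial $2,000 increments; reduction = 49 × $40 = $1,960, leaving $1,120. Solar Installation Rebate: 3% of the $339,450 excess over $88,900 is $10,183.50 ≥ base, so the credit is $0. total $1,120 + $0 = $1,120
Dania ($503,401): Child Care Credit: income exceeds $331,100 by $172,301 → 87 increments × $40 = $3,480 ≥ base, so the credit is $0. Solar Installation Rebate: 3% of the $414,501 excess over $88,900 is $12,435.03 ≥ base, so the credit is $0. total $0 + $0 = $0
Difference: |$1,120 − $0| = $1,120.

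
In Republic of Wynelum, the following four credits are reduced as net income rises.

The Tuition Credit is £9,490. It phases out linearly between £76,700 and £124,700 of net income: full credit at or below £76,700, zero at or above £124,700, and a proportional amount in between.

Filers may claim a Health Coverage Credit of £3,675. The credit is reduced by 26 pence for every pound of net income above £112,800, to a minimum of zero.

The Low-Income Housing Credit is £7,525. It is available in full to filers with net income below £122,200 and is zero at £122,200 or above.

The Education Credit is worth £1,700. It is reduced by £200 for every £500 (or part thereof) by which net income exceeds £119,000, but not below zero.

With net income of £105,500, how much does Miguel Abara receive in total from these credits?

£16,696

Tuition Credit: £105,500 is £28,800 into a £48,000 phase-out range, leaving 19,200/48,000 of the credit: £9,490 × 19,200/48,000 = £3,796.
Health Coverage Credit: £105,500 is at or below the £112,800 threshold, so the full £3,675 applies.
Low-Income Housing Credit: £105,500 is below the £122,200 cutoff, so the full £7,525 applies.
Education Credit: £105,500 is at or below the £119,000 threshold, so the full £1,700 applies.
Total: £3,796 + £3,675 + £7,525 + £1,700 = £16,696.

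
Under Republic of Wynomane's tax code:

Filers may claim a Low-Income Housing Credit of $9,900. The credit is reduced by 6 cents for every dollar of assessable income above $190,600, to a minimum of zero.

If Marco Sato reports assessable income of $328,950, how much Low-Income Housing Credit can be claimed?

Low-Income Housing Credit: 6% of the $138,350 excess over $190,600 is $8,301; credit = $9,900 − $8,301 = $1,599.

$1,599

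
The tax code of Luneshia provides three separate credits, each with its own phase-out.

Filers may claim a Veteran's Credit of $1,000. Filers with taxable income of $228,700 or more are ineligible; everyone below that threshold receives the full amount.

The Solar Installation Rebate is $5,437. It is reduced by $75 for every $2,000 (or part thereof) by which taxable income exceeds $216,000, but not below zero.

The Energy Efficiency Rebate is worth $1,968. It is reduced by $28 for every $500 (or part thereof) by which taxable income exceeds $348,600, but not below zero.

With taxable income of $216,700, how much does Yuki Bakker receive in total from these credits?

$8,330

Veteran's Credit: $216,700 is below the $228,700 cutoff, so the full $1,000 applies.
Solar Installation Rebate: income exceeds $216,000 by $700, which is 1 full-or-partial $2,000 increment; reduction = 1 × $75 = $75, leaving $5,362.
Energy Efficiency Rebate: $216,700 is at or below the $348,600 threshold, so the full $1,968 applies.
Total: $1,000 + $5,362 + $1,968 = $8,330.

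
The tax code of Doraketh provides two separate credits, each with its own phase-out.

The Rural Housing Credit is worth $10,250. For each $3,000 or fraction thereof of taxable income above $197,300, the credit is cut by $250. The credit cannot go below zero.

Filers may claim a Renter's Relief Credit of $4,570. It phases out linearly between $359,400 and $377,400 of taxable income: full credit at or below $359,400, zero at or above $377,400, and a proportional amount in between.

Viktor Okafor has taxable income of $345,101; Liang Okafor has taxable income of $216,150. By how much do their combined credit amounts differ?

$8,500

Viktor ($345,101): Rural Housing Credit: income exceeds $197,300 by $147,801 → 50 increments × $250 = $12,500 ≥ base, so the credit is $0. Renter's Relief Credit: $345,101 is at or below the $359,400 threshold, so the full $4,570 applies. total $0 + $4,570 = $4,570
Liang ($216,150): Rural Housing Credit: income exceeds $197,300 by $18,850, which is 7 full-or-partial $3,000 increments; reduction = 7 × $250 = $1,750, leaving $8,500. Renter's Relief Credit: $216,150 is at or below the $359,400 threshold, so the full $4,570 applies. total $8,500 + $4,570 = $13,070
Difference: |$4,570 − $13,070| = $8,500.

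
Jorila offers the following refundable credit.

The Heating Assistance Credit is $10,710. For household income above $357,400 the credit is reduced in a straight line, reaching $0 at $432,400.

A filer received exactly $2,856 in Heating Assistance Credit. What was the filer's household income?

$2,856 is 2,856/10,710 of the full $10,710, so 7,854/10,710 of the $75,000 range has been used: income = $357,400 + $75,000 × 7,854/10,710 = $412,400.

$412,400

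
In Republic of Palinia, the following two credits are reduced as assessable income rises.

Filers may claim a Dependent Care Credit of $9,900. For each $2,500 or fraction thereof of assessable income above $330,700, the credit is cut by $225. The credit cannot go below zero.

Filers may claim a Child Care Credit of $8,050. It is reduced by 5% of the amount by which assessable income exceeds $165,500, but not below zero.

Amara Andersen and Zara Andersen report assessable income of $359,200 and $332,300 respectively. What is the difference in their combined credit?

Amara ($359,200): Dependent Care Credit: income exceeds $330,700 by $28,500, which is 12 full-or-partial $2,500 increments; reduction = 12 × $225 = $2,700, leaving $7,200. Child Care Credit: 5% of the $193,700 excess over $165,500 is $9,685 ≥ base, so the credit is $0. total $7,200 + $0 = $7,200
Zara ($332,300): Dependent Care Credit: income exceeds $330,700 by $1,600, which is 1 full-or-partial $2,500 increment; reduction = 1 × $225 = $225, leaving $9,675. Child Care Credit: 5% of the $166,800 excess over $165,500 is $8,340 ≥ base, so the credit is $0. total $9,675 + $0 = $9,675
Difference: |$7,200 − $9,675| = $2,475.

$2,475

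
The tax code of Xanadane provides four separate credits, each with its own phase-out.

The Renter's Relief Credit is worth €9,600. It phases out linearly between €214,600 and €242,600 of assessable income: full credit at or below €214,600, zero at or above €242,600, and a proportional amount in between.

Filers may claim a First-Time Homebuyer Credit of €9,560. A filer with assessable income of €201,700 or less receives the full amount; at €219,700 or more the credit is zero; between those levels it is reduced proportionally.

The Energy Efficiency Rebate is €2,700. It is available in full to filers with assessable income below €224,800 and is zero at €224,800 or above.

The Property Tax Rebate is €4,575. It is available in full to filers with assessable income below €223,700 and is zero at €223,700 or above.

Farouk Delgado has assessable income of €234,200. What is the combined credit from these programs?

€2,880

Renter's Relief Credit: €234,200 is €19,600 into a €28,000 phase-out range, leaving 8,400/28,000 of the credit: €9,600 × 8,400/28,000 = €2,880.
First-Time Homebuyer Credit: €234,200 is at or above €219,700, so the credit is €0.
Energy Efficiency Rebate: €234,200 meets or exceeds the €224,800 cutoff, so the credit is €0.
Property Tax Rebate: €234,200 meets or exceeds the €223,700 cutoff, so the credit is €0.
Total: €2,880 + €0 + €0 + €0 = €2,880.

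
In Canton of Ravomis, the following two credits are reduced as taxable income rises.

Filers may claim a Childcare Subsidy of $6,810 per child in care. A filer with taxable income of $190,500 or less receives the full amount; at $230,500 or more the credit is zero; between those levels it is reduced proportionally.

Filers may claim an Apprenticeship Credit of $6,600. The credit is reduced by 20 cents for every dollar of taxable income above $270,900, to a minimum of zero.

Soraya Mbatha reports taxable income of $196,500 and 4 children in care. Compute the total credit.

Childcare Subsidy: base = 4 × $6,810 = $27,240. $196,500 is $6,000 into a $40,000 phase-out range, leaving 34,000/40,000 of the credit: $27,240 × 34,000/40,000 = $23,154.
Apprenticeship Credit: $196,500 is at or below the $270,900 threshold, so the full $6,600 applies.
Total: $23,154 + $6,600 = $29,754.

$29,754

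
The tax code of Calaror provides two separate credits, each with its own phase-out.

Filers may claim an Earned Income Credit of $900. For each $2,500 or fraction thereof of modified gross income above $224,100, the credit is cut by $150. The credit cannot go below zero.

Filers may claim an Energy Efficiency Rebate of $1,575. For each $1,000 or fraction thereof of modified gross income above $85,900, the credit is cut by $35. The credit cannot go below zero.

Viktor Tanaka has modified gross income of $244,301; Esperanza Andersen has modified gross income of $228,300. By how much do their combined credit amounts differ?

$600

Viktor ($244,301): Earned Income Credit: income exceeds $224,100 by $20,201 → 9 increments × $150 = $1,350 ≥ base, so the credit is $0. Energy Efficiency Rebate: income exceeds $85,900 by $158,401 → 159 increments × $35 = $5,565 ≥ base, so the credit is $0. total $0 + $0 = $0
Esperanza ($228,300): Earned Income Credit: income exceeds $224,100 by $4,200, which is 2 full-or-partial $2,500 increments; reduction = 2 × $150 = $300, leaving $600. Energy Efficiency Rebate: income exceeds $85,900 by $142,400 → 143 increments × $35 = $5,005 ≥ base, so the credit is $0. total $600 + $0 = $600
Difference: |$0 − $600| = $600.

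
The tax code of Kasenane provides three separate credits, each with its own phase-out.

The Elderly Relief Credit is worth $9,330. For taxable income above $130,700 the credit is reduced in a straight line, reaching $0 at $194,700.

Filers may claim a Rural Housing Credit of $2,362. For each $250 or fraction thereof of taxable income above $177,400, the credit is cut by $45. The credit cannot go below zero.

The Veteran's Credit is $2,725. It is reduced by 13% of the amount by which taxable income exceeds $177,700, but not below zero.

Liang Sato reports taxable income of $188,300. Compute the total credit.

Elderly Relief Credit: $188,300 is $57,600 into a $64,000 phase-out range, leaving 6,400/64,000 of the credit: $9,330 × 6,400/64,000 = $933.
Rural Housing Credit: income exceeds $177,400 by $10,900, which is 44 full-or-partial $250 increments; reduction = 44 × $45 = $1,980, leaving $382.
Veteran's Credit: 13% of the $10,600 excess over $177,700 is $1,378; credit = $2,725 − $1,378 = $1,347.
Total: $933 + $382 + $1,347 = $2,662.

$2,662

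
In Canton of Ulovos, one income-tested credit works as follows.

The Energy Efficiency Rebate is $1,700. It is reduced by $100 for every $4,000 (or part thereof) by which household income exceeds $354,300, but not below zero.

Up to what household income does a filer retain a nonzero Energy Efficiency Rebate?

After 16 increments the reduction is 16 × $100 = $1,600, leaving $100; one more increment wipes it out. Increment 16 ends at excess 16 × $4,000 = $64,000, so the highest qualifying income is $354,300 + $64,000 = $418,300.

$418,300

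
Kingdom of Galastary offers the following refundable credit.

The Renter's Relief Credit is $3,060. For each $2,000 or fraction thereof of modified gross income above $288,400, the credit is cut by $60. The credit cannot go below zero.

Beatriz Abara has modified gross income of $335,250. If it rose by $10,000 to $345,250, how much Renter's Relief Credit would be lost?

$300

At $335,250 — income exceeds $288,400 by $46,850, which is 24 full-or-partial $2,000 increments; reduction = 24 × $60 = $1,440, leaving $1,620.
At $345,250 — income exceeds $288,400 by $56,850, which is 29 full-or-partial $2,000 increments; reduction = 29 × $60 = $1,740, leaving $1,320.
Lost: $1,620 − $1,320 = $300.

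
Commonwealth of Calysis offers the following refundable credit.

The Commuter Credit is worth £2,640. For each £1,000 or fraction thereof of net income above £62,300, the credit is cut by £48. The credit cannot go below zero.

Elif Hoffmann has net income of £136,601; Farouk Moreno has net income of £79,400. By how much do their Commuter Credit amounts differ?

Elif (£136,601): Commuter Credit: income exceeds £62,300 by £74,301 → 75 increments × £48 = £3,600 ≥ base, so the credit is £0.
Farouk (£79,400): Commuter Credit: income exceeds £62,300 by £17,100, which is 18 full-or-partial £1,000 increments; reduction = 18 × £48 = £864, leaving £1,776.
Difference: |£0 − £1,776| = £1,776.

£1,776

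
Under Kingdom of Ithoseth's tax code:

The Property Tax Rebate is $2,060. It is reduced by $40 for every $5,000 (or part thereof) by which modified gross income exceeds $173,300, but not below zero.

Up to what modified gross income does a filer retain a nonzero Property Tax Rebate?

After 51 increments the reduction is 51 × $40 = $2,040, leaving $20; one more increment wipes it out. Increment 51 ends at excess 51 × $5,000 = $255,000, so the highest qualifying income is $173,300 + $255,000 = $428,300.

$428,300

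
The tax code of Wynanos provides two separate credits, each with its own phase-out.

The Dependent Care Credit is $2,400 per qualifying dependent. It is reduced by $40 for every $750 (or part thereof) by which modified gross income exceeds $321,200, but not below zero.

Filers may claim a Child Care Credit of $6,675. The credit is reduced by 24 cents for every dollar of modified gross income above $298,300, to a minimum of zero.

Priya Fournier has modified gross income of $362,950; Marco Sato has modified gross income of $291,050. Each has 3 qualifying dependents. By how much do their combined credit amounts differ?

$8,915

Priya ($362,950): Dependent Care Credit: base = 3 × $2,400 = $7,200. income exceeds $321,200 by $41,750, which is 56 full-or-partial $750 increments; reduction = 56 × $40 = $2,240, leaving $4,960. Child Care Credit: 24% of the $64,650 excess over $298,300 is $15,516 ≥ base, so the credit is $0. total $4,960 + $0 = $4,960
Marco ($291,050): Dependent Care Credit: base = 3 × $2,400 = $7,200. $291,050 is at or below the $321,200 threshold, so the full $7,200 applies. Child Care Credit: $291,050 is at or below the $298,300 threshold, so the full $6,675 applies. total $7,200 + $6,675 = $13,875
Difference: |$4,960 − $13,875| = $8,915.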